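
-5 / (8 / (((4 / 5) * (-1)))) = 1 / 2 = 0.50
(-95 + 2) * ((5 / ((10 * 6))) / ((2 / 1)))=-31 / 8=-3.88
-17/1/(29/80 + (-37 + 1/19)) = 25840/55609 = 0.46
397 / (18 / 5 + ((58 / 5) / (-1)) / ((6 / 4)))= -5955 / 62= -96.05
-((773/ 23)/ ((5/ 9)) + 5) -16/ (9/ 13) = -91708/ 1035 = -88.61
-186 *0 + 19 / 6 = 19 / 6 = 3.17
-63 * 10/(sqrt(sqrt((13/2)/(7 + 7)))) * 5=-3150 * 13^(3/4) * sqrt(2) * 7^(1/4)/13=-3816.05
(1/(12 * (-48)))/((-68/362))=181/19584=0.01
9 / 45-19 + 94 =376 / 5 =75.20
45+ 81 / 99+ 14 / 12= 3101 / 66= 46.98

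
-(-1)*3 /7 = 3 /7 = 0.43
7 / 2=3.50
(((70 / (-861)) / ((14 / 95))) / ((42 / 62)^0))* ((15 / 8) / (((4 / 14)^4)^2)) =-1955914625 / 83968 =-23293.57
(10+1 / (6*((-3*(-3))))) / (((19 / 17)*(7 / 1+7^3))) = 9197 / 359100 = 0.03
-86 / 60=-43 / 30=-1.43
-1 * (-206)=206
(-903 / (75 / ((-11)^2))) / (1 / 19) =-691999 / 25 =-27679.96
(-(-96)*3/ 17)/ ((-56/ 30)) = -1080/ 119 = -9.08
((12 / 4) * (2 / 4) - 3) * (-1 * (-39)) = -117 / 2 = -58.50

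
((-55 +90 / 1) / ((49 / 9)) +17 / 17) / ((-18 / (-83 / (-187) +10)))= -806 / 187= -4.31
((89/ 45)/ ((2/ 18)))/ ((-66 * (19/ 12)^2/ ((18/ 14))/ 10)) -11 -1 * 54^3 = -4377371023/ 27797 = -157476.38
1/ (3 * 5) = 0.07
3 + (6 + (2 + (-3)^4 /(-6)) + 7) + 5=19 /2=9.50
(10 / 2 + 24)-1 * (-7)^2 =-20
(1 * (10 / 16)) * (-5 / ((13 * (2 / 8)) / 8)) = -7.69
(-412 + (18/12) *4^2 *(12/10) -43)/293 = -2131/1465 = -1.45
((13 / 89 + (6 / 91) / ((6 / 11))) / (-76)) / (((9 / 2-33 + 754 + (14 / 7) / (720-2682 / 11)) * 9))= -314571 / 584777191271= -0.00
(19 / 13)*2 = 38 / 13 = 2.92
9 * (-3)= -27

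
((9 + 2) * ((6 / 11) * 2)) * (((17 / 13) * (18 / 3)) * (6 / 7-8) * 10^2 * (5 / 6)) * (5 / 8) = -3187500 / 91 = -35027.47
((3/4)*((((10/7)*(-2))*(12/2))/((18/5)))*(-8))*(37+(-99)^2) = 1967600/7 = 281085.71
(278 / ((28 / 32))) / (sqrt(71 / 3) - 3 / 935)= 4678740 / 108622409 + 486069100 * sqrt(213) / 108622409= 65.35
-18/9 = -2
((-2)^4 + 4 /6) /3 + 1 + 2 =77 /9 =8.56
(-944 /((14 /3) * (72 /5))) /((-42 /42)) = 295 /21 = 14.05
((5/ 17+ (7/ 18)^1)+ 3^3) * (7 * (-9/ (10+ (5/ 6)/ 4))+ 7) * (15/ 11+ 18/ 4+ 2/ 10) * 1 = 163854553/ 1178100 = 139.08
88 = 88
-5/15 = -1/3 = -0.33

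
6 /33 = 2 /11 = 0.18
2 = 2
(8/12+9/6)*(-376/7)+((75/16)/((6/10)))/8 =-310207/2688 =-115.40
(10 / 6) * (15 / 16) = 25 / 16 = 1.56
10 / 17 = 0.59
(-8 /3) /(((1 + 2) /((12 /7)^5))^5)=-10468720619376572066955264 /1341068619663964900807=-7806.25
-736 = -736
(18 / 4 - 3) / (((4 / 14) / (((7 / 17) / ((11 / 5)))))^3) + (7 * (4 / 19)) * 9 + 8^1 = 43107657317 / 1987917712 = 21.68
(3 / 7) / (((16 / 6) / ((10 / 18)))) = 5 / 56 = 0.09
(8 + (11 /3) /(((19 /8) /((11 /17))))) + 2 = 10658 /969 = 11.00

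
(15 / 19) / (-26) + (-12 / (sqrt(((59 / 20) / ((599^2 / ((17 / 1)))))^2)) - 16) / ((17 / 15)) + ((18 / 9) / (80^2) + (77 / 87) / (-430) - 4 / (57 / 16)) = -3820131680100650503 / 50417870006400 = -75769.40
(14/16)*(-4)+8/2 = 1/2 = 0.50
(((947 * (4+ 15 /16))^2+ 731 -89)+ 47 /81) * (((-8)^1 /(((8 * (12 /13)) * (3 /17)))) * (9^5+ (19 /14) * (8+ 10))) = -7928826049889.33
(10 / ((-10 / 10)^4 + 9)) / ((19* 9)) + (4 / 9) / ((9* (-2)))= -0.02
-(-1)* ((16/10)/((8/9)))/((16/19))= 171/80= 2.14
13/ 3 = 4.33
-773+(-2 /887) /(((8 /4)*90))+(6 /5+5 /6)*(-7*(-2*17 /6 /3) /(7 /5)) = -753.80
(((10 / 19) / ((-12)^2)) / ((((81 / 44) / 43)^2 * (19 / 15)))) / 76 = 5593225 / 270011394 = 0.02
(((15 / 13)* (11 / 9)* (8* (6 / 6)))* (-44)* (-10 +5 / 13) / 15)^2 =234256000000 / 2313441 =101258.69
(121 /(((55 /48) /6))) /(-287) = -3168 /1435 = -2.21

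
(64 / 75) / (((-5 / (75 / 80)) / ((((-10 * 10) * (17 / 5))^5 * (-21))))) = -15266302464000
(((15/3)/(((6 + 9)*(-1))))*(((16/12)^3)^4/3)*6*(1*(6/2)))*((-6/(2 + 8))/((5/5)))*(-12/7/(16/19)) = -159383552/2066715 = -77.12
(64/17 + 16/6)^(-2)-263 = -28291991/107584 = -262.98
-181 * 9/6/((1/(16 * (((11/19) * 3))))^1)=-143352/19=-7544.84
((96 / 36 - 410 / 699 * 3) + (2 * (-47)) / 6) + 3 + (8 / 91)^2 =-22675028 / 1929473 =-11.75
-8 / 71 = -0.11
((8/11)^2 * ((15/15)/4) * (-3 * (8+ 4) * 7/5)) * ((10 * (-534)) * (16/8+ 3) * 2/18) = 2392320/121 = 19771.24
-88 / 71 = -1.24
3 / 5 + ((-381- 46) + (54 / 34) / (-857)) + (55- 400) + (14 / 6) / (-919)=-154923971291 / 200833665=-771.40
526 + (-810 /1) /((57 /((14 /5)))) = 9238 /19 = 486.21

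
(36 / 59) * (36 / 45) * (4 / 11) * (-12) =-2.13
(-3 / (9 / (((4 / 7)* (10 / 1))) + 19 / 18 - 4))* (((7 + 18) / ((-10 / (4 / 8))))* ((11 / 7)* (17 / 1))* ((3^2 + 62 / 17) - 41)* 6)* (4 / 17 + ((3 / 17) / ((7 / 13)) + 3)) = 18209188800 / 410669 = 44340.31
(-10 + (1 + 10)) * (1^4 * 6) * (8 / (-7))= -48 / 7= -6.86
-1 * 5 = -5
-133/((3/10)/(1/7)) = -63.33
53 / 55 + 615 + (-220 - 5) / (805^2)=878151143 / 1425655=615.96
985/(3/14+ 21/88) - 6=605086/279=2168.77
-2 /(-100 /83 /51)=4233 /50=84.66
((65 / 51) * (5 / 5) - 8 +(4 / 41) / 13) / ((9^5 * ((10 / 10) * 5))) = -36523 / 1605128967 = -0.00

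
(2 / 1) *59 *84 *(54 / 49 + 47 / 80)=1172271 / 70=16746.73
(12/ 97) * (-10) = -120/ 97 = -1.24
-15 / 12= -5 / 4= -1.25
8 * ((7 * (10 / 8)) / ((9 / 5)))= 350 / 9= 38.89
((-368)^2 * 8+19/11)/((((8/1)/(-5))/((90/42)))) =-893799825/616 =-1450973.74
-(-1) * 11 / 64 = 11 / 64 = 0.17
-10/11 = -0.91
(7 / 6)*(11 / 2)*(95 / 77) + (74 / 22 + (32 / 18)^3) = 542051 / 32076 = 16.90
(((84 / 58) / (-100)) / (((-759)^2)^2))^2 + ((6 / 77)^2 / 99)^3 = 0.00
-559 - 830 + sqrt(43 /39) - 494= -1883 + sqrt(1677) /39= -1881.95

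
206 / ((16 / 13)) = 1339 / 8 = 167.38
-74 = -74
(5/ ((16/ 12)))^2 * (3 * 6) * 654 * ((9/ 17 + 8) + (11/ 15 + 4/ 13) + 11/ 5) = 1722493755/ 884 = 1948522.35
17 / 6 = 2.83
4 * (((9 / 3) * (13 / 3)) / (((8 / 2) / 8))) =104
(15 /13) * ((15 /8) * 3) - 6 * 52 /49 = 627 /5096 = 0.12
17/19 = 0.89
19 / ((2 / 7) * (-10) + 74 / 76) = -5054 / 501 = -10.09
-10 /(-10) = 1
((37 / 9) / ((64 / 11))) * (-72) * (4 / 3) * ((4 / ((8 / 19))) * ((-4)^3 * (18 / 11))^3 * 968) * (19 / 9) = 1512629600256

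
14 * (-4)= -56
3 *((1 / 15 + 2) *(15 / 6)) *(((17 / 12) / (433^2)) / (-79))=-527 / 355479144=-0.00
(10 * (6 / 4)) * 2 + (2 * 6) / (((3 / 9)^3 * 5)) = 474 / 5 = 94.80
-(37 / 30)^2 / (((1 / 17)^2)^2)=-114340249 / 900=-127044.72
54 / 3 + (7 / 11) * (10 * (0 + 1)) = 268 / 11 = 24.36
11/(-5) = -11/5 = -2.20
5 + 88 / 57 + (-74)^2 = 312505 / 57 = 5482.54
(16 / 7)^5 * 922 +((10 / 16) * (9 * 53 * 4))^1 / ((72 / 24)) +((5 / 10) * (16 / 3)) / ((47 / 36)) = 91509205267 / 1579858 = 57922.42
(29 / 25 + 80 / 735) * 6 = 9326 / 1225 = 7.61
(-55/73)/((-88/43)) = 215/584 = 0.37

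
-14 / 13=-1.08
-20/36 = -5/9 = -0.56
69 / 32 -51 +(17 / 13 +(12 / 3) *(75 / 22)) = -155125 / 4576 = -33.90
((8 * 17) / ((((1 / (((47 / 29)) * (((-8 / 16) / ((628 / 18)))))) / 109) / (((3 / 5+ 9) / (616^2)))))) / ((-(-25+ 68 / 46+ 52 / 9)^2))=100757580993 / 3641840802406730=0.00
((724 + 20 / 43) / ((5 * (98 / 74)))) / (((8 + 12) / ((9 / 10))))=1296702 / 263375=4.92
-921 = -921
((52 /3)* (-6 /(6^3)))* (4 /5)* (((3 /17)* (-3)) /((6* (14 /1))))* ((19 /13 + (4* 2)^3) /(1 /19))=8455 /357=23.68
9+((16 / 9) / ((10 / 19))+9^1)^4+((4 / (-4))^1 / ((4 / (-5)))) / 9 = 385167668629 / 16402500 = 23482.25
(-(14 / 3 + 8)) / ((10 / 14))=-266 / 15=-17.73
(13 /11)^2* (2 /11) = 338 /1331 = 0.25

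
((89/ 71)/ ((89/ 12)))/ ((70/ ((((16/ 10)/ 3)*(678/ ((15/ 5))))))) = 3616/ 12425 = 0.29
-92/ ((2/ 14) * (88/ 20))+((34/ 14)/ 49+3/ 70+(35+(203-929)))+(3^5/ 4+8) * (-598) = -41949.77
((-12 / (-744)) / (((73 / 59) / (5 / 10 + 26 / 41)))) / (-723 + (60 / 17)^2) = -17051 / 819471428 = -0.00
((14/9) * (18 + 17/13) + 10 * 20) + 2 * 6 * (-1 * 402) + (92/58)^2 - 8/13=-451845434/98397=-4592.07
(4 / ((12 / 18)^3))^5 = 14348907 / 32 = 448403.34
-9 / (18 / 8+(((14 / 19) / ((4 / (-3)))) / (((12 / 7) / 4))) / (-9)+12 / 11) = -67716 / 26215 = -2.58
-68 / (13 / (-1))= 68 / 13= 5.23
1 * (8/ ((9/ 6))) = 16/ 3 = 5.33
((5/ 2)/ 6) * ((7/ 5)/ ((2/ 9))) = 21/ 8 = 2.62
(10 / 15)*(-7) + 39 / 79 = -989 / 237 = -4.17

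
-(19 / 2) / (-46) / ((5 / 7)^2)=931 / 2300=0.40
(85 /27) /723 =85 /19521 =0.00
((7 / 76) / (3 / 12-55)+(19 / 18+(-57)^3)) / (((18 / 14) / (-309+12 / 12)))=4984135292906 / 112347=44363759.54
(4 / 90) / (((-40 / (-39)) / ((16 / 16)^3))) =13 / 300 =0.04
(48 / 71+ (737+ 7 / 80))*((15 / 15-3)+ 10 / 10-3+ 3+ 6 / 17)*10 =-4773.76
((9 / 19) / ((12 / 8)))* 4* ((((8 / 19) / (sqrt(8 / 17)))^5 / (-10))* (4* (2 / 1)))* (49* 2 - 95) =-10653696* sqrt(34) / 235229405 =-0.26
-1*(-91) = 91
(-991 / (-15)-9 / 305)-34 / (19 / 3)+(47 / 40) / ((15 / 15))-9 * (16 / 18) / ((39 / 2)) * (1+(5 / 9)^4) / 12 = 2199540791693 / 35587651320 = 61.81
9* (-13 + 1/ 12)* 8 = -930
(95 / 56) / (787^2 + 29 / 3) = 285 / 104055616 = 0.00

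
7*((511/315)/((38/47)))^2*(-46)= -1895253521/1462050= -1296.30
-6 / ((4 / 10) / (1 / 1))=-15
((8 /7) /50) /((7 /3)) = 12 /1225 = 0.01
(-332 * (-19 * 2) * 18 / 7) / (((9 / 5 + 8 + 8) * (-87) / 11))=-230.44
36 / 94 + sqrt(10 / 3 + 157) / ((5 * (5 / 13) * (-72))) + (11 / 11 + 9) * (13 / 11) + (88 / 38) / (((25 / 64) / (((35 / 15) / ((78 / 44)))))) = 574771388 / 28732275-13 * sqrt(1443) / 5400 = 19.91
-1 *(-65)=65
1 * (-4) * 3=-12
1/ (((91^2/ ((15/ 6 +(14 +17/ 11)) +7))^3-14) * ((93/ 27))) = 501852453/ 62482251022129358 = 0.00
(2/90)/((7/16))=16/315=0.05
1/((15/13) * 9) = 13/135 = 0.10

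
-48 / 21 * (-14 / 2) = 16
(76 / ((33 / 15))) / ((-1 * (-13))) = 380 / 143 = 2.66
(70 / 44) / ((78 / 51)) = 595 / 572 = 1.04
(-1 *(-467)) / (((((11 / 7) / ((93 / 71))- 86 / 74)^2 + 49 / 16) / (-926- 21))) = -4105369651306896 / 28442070337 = -144341.45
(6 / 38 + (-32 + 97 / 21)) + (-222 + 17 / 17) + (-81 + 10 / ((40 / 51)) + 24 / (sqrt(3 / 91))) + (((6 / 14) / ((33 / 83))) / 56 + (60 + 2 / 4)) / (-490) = -38129041523 / 120434160 + 8 * sqrt(273) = -184.41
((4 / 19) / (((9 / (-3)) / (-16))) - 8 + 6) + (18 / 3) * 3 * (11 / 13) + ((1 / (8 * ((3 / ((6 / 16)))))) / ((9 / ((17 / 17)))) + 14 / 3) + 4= 3275383 / 142272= 23.02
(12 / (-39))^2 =16 / 169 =0.09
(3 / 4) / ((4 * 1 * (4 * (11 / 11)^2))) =3 / 64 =0.05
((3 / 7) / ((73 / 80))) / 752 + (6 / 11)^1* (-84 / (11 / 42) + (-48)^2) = 3143731047 / 2906057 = 1081.79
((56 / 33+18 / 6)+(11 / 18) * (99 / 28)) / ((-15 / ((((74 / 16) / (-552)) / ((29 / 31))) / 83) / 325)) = 1416545 / 88349184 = 0.02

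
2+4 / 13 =30 / 13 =2.31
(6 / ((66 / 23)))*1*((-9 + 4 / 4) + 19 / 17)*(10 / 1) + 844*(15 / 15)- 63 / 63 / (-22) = 261853 / 374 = 700.14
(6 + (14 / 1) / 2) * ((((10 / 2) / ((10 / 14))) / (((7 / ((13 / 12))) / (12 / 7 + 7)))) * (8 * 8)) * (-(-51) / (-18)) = -1402024 / 63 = -22254.35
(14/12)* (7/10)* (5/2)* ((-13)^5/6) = -18193357/144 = -126342.76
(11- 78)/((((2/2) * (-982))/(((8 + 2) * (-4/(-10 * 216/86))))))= 0.11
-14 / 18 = -7 / 9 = -0.78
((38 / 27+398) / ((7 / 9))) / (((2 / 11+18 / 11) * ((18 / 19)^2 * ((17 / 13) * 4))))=17396951 / 289170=60.16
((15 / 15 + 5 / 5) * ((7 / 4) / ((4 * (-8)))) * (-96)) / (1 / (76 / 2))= 399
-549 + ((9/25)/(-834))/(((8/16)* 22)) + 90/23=-958453719/1758350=-545.09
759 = 759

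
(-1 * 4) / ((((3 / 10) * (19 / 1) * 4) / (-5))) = 0.88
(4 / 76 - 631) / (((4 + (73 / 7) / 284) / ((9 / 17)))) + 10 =-72.75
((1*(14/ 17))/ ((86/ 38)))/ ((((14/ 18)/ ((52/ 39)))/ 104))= 47424/ 731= 64.88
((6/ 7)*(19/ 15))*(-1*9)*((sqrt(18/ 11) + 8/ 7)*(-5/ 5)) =2736/ 245 + 1026*sqrt(22)/ 385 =23.67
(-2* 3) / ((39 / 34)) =-68 / 13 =-5.23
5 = 5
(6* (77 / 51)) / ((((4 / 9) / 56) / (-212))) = -4113648 / 17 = -241979.29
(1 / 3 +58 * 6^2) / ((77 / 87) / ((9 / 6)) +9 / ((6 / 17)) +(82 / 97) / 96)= 80.02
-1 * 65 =-65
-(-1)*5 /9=5 /9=0.56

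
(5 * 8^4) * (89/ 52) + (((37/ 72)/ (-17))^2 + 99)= 684617009989/ 19476288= 35151.31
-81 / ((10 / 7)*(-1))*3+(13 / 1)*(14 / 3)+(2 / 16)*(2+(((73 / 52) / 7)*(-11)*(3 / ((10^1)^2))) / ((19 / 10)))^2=26546167454803 / 114794534400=231.25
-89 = -89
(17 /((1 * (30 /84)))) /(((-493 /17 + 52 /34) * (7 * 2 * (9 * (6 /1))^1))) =-289 /126090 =-0.00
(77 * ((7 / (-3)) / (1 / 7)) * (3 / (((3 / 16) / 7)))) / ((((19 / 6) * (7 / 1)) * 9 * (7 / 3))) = -17248 / 57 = -302.60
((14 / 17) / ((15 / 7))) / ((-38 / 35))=-343 / 969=-0.35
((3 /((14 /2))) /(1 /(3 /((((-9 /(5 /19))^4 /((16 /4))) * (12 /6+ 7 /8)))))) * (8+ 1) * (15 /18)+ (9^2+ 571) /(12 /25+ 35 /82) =718.99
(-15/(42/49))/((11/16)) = -280/11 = -25.45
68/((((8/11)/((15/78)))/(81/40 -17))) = -112013/416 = -269.26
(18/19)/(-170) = -0.01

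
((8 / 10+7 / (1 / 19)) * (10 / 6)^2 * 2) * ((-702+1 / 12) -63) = -10234585 / 18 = -568588.06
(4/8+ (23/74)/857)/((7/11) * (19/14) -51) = -349052/34975027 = -0.01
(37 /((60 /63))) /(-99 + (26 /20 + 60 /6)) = -777 /1754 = -0.44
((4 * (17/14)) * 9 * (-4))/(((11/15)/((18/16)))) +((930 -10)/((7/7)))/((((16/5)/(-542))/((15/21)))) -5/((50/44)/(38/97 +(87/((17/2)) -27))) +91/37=-374153221559/3355715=-111497.32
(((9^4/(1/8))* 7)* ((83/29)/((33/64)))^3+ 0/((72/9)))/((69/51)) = 34675075955294208/746620457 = 46442708.11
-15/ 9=-5/ 3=-1.67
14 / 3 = 4.67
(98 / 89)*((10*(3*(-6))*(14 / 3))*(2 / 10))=-16464 / 89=-184.99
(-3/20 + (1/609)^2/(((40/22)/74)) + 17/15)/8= 7294807/59340960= 0.12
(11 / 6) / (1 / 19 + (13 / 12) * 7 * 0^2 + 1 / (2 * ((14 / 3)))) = 2926 / 255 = 11.47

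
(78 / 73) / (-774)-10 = -10.00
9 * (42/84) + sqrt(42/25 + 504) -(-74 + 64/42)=7 * sqrt(258)/5 + 3233/42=99.46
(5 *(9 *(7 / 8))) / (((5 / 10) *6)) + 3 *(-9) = -111 / 8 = -13.88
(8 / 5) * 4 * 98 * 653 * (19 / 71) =38908352 / 355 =109600.99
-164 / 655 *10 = -2.50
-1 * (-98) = 98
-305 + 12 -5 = -298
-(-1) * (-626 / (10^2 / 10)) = -313 / 5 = -62.60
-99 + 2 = -97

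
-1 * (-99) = 99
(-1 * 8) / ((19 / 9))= -72 / 19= -3.79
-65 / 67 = -0.97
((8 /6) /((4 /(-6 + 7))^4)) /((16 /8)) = 0.00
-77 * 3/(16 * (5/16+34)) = -77/183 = -0.42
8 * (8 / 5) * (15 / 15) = 12.80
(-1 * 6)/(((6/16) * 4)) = -4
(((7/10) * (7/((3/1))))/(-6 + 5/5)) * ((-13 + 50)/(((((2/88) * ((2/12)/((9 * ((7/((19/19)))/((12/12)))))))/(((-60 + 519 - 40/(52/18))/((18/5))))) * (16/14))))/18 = -628344101/520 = -1208354.04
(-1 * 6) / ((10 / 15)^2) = -27 / 2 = -13.50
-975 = -975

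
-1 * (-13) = 13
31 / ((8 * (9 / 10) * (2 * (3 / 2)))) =155 / 108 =1.44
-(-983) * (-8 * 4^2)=-125824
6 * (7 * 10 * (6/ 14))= 180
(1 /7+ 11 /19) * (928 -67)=11808 /19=621.47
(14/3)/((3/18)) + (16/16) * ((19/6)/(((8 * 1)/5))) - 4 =1247/48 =25.98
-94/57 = -1.65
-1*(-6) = 6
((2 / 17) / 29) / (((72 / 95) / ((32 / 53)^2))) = 24320 / 12463533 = 0.00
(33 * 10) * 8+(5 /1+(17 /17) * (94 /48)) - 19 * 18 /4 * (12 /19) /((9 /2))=63239 /24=2634.96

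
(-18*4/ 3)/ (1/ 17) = -408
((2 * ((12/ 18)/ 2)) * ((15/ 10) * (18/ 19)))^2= 324/ 361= 0.90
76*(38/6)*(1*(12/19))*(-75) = -22800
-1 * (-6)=6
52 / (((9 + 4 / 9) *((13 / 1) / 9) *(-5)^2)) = 324 / 2125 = 0.15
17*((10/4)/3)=85/6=14.17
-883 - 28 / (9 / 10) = -8227 / 9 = -914.11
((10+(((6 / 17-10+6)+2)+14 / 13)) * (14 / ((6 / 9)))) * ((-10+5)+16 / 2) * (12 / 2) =787752 / 221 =3564.49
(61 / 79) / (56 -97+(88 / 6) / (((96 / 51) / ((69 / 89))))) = -43432 / 1966389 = -0.02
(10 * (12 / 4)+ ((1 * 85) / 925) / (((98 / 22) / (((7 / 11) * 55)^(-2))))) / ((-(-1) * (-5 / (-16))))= 5330222992 / 55523125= 96.00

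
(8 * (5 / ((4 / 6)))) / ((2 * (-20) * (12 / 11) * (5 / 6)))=-33 / 20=-1.65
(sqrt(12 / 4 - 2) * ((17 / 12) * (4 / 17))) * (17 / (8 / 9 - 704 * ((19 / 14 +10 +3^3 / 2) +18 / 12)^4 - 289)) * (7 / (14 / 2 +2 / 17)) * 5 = -72858345 / 888354668823589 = -0.00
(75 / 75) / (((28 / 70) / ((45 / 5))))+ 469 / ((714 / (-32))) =151 / 102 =1.48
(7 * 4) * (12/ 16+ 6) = 189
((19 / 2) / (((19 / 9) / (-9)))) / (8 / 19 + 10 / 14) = -35.67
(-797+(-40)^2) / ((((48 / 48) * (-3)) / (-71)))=57013 / 3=19004.33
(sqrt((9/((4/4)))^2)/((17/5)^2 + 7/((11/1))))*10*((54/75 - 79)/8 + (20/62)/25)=-232485/3224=-72.11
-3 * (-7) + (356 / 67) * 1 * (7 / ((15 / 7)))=38549 / 1005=38.36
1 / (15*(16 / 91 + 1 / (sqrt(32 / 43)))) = -46592 / 5218365 + 33124*sqrt(86) / 5218365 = 0.05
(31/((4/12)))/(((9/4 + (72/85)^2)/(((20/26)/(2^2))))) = 2239750/371631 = 6.03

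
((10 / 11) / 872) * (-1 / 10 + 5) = 49 / 9592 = 0.01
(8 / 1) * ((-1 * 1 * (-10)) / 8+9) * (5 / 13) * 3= 1230 / 13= 94.62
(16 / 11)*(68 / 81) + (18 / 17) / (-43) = 1.20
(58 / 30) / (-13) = -29 / 195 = -0.15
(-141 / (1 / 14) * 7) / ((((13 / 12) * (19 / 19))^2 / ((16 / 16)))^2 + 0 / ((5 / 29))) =-286530048 / 28561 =-10032.21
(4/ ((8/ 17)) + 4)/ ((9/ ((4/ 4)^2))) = 25/ 18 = 1.39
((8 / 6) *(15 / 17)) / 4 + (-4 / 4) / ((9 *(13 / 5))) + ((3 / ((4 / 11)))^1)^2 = 2174021 / 31824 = 68.31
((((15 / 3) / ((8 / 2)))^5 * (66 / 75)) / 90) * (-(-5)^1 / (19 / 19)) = 1375 / 9216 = 0.15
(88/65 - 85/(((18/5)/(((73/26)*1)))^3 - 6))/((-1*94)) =-285319703209/1156375654980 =-0.25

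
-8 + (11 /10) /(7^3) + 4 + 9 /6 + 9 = 11153 /1715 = 6.50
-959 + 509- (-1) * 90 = -360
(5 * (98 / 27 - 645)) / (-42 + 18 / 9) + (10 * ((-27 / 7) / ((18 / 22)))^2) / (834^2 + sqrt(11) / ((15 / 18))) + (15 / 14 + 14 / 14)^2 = 300341347309836883 / 3555916396033176 - 9075 * sqrt(11) / 16462575907561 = 84.46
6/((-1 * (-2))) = 3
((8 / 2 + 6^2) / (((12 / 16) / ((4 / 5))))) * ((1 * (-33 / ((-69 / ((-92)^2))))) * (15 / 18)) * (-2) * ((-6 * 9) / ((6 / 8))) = 20725760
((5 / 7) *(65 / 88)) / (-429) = -25 / 20328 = -0.00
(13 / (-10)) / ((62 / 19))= -247 / 620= -0.40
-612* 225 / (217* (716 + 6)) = -68850 / 78337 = -0.88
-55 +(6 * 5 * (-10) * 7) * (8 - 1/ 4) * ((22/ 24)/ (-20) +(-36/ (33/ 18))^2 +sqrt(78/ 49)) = -12147884745/ 1936 - 2325 * sqrt(78) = -6295267.70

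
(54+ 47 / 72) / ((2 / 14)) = 27545 / 72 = 382.57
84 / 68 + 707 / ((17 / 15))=10626 / 17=625.06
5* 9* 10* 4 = 1800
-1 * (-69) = 69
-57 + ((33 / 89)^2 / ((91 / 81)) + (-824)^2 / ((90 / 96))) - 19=7829793511171 / 10812165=724165.19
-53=-53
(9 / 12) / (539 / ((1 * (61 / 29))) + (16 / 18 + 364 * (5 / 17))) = 27999 / 13596076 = 0.00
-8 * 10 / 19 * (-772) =61760 / 19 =3250.53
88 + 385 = 473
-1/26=-0.04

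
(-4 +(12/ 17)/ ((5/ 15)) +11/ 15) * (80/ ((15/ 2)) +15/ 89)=-847649/ 68085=-12.45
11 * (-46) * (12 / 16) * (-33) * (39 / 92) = 42471 / 8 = 5308.88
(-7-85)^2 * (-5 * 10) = -423200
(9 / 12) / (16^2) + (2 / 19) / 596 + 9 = 26099501 / 2898944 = 9.00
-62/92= -0.67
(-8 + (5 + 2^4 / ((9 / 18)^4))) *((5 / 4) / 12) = 1265 / 48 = 26.35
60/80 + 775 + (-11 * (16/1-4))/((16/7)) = 718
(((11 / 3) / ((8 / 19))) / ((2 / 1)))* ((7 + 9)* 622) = 129998 / 3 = 43332.67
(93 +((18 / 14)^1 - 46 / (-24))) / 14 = 8081 / 1176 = 6.87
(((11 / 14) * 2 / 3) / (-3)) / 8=-11 / 504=-0.02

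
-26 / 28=-0.93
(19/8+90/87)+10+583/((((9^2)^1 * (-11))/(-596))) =7580407/18792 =403.38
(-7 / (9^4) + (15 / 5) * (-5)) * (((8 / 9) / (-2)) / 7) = 393688 / 413343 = 0.95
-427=-427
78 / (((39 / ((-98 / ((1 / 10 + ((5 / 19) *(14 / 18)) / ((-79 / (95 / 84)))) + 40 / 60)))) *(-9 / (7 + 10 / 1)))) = 15793680 / 32581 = 484.75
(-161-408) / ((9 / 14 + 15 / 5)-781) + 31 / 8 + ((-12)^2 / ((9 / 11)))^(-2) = 4.61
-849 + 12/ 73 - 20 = -63425/ 73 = -868.84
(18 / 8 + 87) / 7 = 51 / 4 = 12.75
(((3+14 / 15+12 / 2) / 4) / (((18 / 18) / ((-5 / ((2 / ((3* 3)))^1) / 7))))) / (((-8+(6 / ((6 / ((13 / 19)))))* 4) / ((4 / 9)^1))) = 2831 / 4200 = 0.67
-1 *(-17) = 17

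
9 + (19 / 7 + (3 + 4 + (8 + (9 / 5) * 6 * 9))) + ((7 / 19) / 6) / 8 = 3955589 / 31920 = 123.92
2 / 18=1 / 9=0.11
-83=-83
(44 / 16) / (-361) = -11 / 1444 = -0.01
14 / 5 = 2.80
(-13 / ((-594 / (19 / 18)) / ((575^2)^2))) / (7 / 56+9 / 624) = 18112346545.76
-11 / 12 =-0.92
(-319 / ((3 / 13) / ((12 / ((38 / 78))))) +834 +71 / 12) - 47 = -7582399 / 228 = -33256.14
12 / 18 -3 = -7 / 3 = -2.33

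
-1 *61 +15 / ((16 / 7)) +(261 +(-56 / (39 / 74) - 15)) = 53231 / 624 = 85.31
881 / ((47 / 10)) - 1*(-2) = 8904 / 47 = 189.45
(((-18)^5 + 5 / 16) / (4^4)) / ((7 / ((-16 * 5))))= 151165415 / 1792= 84355.70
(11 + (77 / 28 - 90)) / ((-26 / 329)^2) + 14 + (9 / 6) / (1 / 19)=-32898585 / 2704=-12166.64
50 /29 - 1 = 0.72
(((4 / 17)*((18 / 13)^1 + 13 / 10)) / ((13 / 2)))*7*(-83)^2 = 67319308 / 14365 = 4686.34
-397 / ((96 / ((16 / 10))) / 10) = -397 / 6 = -66.17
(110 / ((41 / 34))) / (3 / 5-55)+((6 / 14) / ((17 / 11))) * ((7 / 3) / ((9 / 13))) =-18623 / 25092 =-0.74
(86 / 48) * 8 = 43 / 3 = 14.33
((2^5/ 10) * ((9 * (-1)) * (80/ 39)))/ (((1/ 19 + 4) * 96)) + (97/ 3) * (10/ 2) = 485029/ 3003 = 161.51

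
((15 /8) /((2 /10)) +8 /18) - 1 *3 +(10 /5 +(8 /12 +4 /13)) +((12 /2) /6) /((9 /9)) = 10103 /936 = 10.79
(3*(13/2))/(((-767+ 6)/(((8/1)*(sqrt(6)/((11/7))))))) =-1092*sqrt(6)/8371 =-0.32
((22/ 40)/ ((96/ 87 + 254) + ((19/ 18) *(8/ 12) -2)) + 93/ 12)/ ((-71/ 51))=-785703909/ 141099010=-5.57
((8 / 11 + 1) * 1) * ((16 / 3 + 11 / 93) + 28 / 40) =36233 / 3410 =10.63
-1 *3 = -3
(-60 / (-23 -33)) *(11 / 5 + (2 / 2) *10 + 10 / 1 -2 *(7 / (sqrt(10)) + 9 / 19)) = 6057 / 266 -3 *sqrt(10) / 2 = 18.03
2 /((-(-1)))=2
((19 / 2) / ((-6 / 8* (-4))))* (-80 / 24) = -95 / 9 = -10.56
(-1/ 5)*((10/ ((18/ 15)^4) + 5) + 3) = -8309/ 3240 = -2.56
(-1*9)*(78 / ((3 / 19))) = -4446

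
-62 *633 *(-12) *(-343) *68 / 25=-10984484448 / 25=-439379377.92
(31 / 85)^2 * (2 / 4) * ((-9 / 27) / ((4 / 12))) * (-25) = 961 / 578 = 1.66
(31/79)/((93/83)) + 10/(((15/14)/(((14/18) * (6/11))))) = 33707/7821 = 4.31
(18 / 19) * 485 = 8730 / 19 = 459.47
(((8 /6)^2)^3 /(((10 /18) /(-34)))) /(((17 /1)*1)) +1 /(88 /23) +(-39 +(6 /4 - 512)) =-20295761 /35640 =-569.47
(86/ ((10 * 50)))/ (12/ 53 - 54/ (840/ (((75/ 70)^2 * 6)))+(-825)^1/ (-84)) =3126788/ 174610375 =0.02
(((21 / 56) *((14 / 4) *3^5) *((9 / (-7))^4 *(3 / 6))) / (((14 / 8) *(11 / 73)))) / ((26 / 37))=12918799269 / 5493488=2351.66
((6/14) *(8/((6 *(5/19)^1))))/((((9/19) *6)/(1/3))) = 722/2835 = 0.25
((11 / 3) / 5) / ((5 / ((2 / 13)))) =22 / 975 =0.02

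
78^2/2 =3042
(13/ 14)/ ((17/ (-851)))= -11063/ 238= -46.48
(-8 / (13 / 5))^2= 1600 / 169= 9.47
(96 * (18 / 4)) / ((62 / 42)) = 9072 / 31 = 292.65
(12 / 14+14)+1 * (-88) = -512 / 7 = -73.14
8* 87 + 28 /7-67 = 633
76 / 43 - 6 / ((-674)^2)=17262359 / 9766934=1.77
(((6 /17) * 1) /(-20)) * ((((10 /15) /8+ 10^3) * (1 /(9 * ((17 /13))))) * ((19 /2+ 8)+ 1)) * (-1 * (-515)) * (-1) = 594565543 /41616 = 14286.95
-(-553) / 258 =553 / 258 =2.14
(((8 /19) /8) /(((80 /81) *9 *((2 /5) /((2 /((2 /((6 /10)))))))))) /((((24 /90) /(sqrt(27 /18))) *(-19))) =-0.00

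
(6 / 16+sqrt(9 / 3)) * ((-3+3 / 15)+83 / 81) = -719 * sqrt(3) / 405 -719 / 1080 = -3.74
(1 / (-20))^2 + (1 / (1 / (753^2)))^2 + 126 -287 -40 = 128599682352001 / 400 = 321499205880.00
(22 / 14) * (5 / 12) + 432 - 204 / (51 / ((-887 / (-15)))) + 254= 63017 / 140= 450.12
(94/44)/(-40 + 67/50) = -1175/21263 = -0.06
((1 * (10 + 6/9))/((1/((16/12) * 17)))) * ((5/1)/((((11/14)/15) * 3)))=761600/99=7692.93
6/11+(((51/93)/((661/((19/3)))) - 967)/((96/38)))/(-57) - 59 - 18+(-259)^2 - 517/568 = 231638011346795/3456749736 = 67010.35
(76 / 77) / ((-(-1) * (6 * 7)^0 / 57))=4332 / 77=56.26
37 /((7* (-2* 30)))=-37 /420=-0.09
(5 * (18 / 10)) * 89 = 801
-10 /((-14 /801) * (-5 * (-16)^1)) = 7.15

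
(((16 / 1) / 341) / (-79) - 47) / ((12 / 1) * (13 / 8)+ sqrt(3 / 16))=-131679496 / 54605353+ 5064596 * sqrt(3) / 163816059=-2.36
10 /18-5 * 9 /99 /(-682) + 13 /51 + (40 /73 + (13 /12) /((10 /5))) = 637049405 /335159352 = 1.90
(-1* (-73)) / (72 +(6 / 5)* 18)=365 / 468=0.78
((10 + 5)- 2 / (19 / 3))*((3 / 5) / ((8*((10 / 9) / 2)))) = 7533 / 3800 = 1.98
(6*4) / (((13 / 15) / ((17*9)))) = 55080 / 13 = 4236.92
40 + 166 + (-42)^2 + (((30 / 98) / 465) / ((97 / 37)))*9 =1970.00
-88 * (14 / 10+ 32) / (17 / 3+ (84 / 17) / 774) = -976616 / 1885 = -518.10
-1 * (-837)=837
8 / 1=8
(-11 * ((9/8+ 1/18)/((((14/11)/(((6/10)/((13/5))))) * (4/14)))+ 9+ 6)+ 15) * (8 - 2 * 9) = 987425/624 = 1582.41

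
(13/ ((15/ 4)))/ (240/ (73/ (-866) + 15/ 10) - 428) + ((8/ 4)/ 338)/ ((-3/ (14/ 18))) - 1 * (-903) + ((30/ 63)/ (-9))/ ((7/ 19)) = 3075392086603/ 3406347945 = 902.84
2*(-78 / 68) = -39 / 17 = -2.29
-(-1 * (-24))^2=-576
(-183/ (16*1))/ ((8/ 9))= -1647/ 128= -12.87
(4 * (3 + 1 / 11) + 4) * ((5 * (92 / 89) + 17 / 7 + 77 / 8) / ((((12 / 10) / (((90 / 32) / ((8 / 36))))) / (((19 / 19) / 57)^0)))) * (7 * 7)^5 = 105211462651666875 / 125312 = 839596069424.05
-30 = -30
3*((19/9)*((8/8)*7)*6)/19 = 14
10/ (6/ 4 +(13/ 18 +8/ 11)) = 495/ 146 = 3.39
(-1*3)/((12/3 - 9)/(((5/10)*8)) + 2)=-4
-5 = -5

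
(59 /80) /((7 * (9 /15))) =59 /336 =0.18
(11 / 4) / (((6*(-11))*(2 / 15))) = -5 / 16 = -0.31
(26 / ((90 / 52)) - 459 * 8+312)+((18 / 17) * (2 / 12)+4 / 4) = -2558008 / 765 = -3343.80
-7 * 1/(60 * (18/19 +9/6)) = -0.05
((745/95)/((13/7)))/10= 1043/2470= 0.42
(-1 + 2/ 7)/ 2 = -5/ 14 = -0.36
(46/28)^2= 529/196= 2.70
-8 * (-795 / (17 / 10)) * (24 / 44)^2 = 2289600 / 2057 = 1113.08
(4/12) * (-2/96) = -1/144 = -0.01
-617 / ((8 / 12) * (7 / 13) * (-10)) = 24063 / 140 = 171.88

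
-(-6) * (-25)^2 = 3750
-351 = -351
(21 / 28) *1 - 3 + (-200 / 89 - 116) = -120.50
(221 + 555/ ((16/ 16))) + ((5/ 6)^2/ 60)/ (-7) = 2346619/ 3024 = 776.00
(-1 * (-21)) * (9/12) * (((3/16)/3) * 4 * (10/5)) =63/8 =7.88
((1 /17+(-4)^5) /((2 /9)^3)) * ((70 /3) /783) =-5483205 /1972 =-2780.53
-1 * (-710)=710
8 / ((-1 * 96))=-1 / 12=-0.08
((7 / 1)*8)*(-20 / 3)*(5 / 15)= -1120 / 9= -124.44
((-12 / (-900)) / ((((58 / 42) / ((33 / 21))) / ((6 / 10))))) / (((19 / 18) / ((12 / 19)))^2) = 1539648 / 472413625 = 0.00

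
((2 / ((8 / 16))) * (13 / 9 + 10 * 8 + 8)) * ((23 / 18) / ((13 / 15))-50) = -6093850 / 351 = -17361.40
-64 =-64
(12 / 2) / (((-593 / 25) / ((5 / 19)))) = -750 / 11267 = -0.07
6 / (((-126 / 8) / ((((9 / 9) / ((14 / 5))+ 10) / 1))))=-580 / 147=-3.95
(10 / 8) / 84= 5 / 336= 0.01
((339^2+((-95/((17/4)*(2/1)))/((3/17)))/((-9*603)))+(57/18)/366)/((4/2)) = 456531108175/7945128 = 57460.51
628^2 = 394384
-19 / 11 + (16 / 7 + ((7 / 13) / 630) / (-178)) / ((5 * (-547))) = -75792269983 / 43858514700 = -1.73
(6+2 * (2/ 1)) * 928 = 9280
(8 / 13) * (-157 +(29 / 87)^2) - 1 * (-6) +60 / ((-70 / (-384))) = 238.60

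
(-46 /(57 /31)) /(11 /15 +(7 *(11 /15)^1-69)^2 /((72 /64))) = -962550 /139528343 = -0.01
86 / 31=2.77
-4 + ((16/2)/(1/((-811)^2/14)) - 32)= 2630632/7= 375804.57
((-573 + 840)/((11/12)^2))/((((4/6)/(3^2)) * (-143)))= -519048/17303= -30.00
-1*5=-5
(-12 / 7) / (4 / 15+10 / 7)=-90 / 89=-1.01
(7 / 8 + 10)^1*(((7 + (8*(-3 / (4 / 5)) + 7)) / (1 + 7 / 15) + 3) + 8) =87 / 88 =0.99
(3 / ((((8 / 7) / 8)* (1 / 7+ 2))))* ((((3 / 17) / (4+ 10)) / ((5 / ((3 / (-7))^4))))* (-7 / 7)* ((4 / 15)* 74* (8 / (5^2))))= -95904 / 18221875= -0.01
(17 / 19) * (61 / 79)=1037 / 1501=0.69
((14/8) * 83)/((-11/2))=-581/22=-26.41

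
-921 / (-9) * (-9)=-921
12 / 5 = 2.40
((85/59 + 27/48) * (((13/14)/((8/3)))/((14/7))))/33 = 24583/2326016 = 0.01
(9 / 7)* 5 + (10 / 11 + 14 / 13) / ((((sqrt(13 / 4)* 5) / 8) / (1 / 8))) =568* sqrt(13) / 9295 + 45 / 7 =6.65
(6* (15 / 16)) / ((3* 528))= 5 / 1408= 0.00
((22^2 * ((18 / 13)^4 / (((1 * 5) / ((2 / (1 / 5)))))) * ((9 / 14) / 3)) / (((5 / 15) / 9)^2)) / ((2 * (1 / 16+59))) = 32923832832 / 6997445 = 4705.12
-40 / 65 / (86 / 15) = -60 / 559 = -0.11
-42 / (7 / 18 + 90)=-756 / 1627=-0.46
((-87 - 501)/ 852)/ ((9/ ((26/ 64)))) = -637/ 20448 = -0.03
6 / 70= 3 / 35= 0.09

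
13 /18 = 0.72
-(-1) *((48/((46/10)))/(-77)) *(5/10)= -120/1771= -0.07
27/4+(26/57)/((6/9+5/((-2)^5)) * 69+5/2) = 1860901/275196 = 6.76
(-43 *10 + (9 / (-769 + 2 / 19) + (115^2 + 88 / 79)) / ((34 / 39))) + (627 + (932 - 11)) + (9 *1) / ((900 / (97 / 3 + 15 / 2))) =191759073031193 / 11771932200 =16289.52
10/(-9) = -10/9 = -1.11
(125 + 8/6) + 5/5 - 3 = 373/3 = 124.33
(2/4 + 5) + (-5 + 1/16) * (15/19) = 487/304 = 1.60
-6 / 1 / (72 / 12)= -1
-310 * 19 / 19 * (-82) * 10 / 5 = 50840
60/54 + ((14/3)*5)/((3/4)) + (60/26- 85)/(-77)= 299965/9009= 33.30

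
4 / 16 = 1 / 4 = 0.25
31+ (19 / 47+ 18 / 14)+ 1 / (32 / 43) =34.03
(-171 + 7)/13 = -164/13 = -12.62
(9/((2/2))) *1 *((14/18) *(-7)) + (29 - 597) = -617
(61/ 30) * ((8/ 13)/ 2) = 122/ 195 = 0.63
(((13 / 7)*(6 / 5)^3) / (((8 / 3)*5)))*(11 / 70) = 11583 / 306250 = 0.04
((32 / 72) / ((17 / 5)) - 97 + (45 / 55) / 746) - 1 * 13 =-137941483 / 1255518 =-109.87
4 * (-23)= -92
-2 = -2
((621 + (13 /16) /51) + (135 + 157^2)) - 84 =20661949 /816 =25321.02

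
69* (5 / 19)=345 / 19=18.16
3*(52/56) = 39/14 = 2.79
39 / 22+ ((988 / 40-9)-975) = -52664 / 55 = -957.53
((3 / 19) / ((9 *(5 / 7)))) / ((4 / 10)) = 7 / 114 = 0.06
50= 50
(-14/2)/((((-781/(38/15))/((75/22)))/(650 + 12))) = 440230/8591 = 51.24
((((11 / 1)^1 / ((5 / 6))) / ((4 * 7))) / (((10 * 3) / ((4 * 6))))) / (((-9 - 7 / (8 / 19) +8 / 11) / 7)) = -5808 / 54775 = -0.11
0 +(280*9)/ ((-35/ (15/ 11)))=-98.18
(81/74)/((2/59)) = 4779/148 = 32.29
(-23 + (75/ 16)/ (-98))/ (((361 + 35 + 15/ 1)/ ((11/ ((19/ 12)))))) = -0.39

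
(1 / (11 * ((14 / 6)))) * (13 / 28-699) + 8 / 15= -862907 / 32340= -26.68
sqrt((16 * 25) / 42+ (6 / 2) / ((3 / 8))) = 4 * sqrt(483) / 21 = 4.19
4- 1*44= -40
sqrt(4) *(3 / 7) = 6 / 7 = 0.86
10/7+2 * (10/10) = 24/7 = 3.43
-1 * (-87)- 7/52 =4517/52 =86.87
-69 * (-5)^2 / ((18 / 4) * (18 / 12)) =-2300 / 9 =-255.56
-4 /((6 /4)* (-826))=4 /1239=0.00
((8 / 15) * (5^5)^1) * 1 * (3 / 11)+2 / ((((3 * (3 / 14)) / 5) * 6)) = 135770 / 297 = 457.14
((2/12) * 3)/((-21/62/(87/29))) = -31/7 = -4.43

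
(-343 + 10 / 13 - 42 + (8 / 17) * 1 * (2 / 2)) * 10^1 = -848110 / 221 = -3837.60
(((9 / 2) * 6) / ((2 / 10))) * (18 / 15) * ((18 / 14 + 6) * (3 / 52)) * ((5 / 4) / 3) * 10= 103275 / 364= 283.72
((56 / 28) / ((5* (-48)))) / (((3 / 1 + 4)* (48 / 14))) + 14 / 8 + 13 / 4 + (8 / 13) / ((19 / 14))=3879113 / 711360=5.45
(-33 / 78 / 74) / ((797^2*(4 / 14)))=-77 / 2444284232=-0.00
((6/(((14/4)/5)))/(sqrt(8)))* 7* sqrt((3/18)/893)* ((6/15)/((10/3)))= 0.03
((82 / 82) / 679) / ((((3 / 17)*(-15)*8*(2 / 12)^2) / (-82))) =697 / 3395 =0.21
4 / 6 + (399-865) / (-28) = 727 / 42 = 17.31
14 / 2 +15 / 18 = 47 / 6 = 7.83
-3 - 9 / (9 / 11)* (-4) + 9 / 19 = 788 / 19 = 41.47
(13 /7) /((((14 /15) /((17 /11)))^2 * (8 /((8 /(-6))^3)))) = -187850 /124509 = -1.51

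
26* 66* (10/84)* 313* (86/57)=38492740/399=96473.03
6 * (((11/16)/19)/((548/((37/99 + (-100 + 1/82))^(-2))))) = 543690873/13617694806896536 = 0.00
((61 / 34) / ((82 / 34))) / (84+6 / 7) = 427 / 48708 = 0.01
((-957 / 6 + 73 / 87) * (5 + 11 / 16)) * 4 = -2512237 / 696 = -3609.54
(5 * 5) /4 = 25 /4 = 6.25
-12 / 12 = -1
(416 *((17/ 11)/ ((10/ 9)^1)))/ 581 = 1.00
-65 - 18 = -83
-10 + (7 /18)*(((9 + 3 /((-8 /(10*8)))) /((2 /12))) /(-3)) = 19 /3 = 6.33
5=5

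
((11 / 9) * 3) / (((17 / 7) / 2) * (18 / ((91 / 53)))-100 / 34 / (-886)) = 4797247 / 16659492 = 0.29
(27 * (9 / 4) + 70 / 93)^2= 523448641 / 138384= 3782.58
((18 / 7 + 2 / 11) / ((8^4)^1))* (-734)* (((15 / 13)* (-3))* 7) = 875295 / 73216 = 11.95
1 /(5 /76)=76 /5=15.20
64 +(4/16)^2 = 1025/16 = 64.06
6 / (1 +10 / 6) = 9 / 4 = 2.25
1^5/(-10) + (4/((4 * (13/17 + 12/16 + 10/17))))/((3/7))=4331/4290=1.01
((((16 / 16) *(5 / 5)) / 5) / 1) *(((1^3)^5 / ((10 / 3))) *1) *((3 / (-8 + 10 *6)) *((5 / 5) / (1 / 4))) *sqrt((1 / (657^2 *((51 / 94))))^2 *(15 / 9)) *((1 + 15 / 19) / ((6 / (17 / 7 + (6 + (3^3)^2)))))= 242614 *sqrt(15) / 55974084075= 0.00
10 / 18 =5 / 9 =0.56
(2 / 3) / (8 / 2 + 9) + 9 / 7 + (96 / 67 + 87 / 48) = 1341047 / 292656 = 4.58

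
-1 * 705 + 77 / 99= -6338 / 9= -704.22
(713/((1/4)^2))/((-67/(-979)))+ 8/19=212200744/1273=166693.44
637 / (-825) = -637 / 825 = -0.77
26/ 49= 0.53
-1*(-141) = 141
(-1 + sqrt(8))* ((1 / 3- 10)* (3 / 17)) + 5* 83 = 7084 / 17- 58* sqrt(2) / 17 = 411.88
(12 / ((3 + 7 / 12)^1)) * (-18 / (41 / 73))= -107.33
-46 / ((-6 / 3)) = 23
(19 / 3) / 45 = 19 / 135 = 0.14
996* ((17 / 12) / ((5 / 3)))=4233 / 5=846.60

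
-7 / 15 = -0.47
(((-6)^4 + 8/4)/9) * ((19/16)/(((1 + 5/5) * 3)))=12331/432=28.54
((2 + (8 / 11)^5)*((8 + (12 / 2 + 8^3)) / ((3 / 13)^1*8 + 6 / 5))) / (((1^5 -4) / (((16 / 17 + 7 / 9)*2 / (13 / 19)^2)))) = -9845674548700 / 10570904487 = -931.39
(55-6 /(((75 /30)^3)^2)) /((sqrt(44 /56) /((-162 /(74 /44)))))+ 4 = 4-278313084 * sqrt(154) /578125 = -5970.10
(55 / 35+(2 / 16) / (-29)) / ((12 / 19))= 48355 / 19488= 2.48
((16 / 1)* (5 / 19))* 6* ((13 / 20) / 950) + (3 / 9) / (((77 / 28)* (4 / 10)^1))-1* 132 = -39217502 / 297825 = -131.68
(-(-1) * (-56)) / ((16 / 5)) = -35 / 2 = -17.50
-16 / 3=-5.33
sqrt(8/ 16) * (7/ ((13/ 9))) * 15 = 945 * sqrt(2)/ 26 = 51.40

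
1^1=1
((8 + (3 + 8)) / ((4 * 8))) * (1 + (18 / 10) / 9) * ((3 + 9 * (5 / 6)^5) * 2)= 108623 / 11520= 9.43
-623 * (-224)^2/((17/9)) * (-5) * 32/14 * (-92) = -295805583360/17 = -17400328432.94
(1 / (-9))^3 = -1 / 729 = -0.00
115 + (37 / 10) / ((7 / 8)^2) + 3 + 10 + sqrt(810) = 9 * sqrt(10) + 32544 / 245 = 161.29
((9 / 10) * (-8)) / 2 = -18 / 5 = -3.60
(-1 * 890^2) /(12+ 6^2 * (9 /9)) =-198025 /12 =-16502.08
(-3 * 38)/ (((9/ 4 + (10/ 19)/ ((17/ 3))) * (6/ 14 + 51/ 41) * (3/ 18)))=-1761319/ 10090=-174.56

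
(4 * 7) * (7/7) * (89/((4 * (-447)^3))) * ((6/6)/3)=-623/267943869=-0.00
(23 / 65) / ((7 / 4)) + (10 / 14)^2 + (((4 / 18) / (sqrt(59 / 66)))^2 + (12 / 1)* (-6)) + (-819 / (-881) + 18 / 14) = -308501516873 / 4469934105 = -69.02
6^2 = 36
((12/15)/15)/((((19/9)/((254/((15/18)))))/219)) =4005072/2375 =1686.35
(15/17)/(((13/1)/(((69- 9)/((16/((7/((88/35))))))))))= 55125/77792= 0.71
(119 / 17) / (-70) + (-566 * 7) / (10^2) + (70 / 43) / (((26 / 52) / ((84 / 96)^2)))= -640309 / 17200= -37.23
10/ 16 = 5/ 8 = 0.62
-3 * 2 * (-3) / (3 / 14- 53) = -252 / 739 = -0.34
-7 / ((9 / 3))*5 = -35 / 3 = -11.67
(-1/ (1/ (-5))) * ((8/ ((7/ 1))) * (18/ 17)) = 720/ 119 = 6.05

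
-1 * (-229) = 229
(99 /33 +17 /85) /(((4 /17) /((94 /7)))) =6392 /35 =182.63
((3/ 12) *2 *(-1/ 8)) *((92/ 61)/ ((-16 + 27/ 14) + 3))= 161/ 18910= 0.01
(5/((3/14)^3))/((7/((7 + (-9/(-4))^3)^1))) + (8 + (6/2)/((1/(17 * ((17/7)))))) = 2217923/1512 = 1466.88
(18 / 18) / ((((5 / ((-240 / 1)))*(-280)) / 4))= 24 / 35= 0.69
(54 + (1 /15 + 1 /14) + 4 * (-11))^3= 9649992689 /9261000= 1042.00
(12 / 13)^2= 144 / 169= 0.85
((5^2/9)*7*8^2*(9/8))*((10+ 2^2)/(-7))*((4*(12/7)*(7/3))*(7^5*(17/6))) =-6400105600/3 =-2133368533.33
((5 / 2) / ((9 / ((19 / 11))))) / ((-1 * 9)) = -95 / 1782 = -0.05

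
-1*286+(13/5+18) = -265.40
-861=-861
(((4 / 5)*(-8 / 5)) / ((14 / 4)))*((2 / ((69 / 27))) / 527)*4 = -0.00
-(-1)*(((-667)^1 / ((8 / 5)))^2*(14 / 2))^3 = 471920832795365743234375 / 262144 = 1800235110455954525.89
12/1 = 12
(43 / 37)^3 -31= -1490736 / 50653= -29.43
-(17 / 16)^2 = -1.13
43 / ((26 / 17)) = 28.12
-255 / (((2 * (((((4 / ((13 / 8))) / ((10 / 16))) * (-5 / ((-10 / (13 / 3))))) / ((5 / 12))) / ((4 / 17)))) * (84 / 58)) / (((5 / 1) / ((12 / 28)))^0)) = -3625 / 3584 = -1.01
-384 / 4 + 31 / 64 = -6113 / 64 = -95.52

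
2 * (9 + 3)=24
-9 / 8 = -1.12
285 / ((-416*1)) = -285 / 416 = -0.69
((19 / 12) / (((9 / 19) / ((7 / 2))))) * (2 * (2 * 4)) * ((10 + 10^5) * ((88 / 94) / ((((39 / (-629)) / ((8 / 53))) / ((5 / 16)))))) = -34972122862600 / 2623023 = -13332754.94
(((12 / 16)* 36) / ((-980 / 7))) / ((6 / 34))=-153 / 140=-1.09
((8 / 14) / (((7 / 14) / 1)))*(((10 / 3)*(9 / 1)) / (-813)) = -80 / 1897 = -0.04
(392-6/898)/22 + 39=561247/9878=56.82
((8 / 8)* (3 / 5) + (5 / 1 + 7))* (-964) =-60732 / 5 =-12146.40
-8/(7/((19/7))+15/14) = -2128/971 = -2.19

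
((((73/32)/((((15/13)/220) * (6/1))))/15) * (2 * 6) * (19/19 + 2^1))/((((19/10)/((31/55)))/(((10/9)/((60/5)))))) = 29419/6156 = 4.78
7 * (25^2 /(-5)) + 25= -850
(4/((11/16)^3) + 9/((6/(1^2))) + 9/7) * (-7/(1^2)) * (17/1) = -4781845/2662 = -1796.34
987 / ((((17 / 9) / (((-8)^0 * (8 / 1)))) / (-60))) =-4263840 / 17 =-250814.12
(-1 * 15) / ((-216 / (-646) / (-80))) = 3588.89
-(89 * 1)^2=-7921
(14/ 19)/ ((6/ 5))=35/ 57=0.61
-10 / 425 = -2 / 85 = -0.02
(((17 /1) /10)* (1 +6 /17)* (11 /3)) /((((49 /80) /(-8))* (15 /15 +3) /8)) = -32384 /147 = -220.30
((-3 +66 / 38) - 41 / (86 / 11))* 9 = -95697 / 1634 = -58.57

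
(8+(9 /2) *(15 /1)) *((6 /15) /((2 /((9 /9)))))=151 /10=15.10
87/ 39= 29/ 13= 2.23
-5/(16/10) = -25/8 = -3.12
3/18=1/6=0.17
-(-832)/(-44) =-208/11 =-18.91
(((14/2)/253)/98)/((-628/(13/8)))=-13/17795008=-0.00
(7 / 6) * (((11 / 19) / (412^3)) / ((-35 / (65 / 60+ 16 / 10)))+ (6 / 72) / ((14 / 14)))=77510767943 / 797253619200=0.10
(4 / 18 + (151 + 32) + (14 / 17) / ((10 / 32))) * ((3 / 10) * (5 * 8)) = 568724 / 255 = 2230.29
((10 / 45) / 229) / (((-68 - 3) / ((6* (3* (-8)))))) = 32 / 16259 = 0.00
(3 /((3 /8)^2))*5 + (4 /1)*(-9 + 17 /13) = 2960 /39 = 75.90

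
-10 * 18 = -180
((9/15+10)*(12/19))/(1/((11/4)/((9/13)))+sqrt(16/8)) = -1637064/1881095+6502782*sqrt(2)/1881095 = 4.02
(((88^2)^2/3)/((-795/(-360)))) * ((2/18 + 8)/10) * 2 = 35022209024/2385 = 14684364.37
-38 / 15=-2.53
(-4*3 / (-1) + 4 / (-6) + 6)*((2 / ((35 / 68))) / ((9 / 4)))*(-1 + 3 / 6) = -14144 / 945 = -14.97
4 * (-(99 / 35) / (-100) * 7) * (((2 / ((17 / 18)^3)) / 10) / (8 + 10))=32076 / 3070625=0.01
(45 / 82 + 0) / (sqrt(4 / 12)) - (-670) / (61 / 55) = 45 *sqrt(3) / 82 + 36850 / 61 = 605.05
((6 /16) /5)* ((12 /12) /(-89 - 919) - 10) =-10081 /13440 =-0.75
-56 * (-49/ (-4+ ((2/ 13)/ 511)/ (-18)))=-164055528/ 239149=-686.00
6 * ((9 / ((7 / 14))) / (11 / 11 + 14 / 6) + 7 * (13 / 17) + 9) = 10074 / 85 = 118.52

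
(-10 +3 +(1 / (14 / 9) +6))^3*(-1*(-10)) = -625 / 1372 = -0.46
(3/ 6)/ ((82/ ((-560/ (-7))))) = 20/ 41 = 0.49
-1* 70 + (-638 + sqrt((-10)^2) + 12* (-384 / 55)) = -42998 / 55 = -781.78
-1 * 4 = -4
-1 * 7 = -7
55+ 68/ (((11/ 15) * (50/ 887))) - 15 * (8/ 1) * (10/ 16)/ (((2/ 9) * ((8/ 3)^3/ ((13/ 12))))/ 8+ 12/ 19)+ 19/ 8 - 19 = 1616.26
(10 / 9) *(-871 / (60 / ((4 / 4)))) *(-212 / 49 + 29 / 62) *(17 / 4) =173582461 / 656208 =264.52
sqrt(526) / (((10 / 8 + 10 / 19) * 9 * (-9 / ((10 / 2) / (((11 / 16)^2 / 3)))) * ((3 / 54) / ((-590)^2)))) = -13545267200 * sqrt(526) / 9801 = -31696408.80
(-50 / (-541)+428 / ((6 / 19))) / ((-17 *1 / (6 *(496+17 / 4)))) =-239312.38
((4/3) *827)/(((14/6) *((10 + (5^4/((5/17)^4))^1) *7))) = 3308/4093019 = 0.00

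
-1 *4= -4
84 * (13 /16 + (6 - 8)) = -399 /4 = -99.75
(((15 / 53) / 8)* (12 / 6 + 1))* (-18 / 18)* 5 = -225 / 424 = -0.53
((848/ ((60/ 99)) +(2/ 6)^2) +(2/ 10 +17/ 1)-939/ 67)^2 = 17880432132676/ 9090225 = 1966995.55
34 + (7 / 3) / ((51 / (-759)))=-37 / 51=-0.73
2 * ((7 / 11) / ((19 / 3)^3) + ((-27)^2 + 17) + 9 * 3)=116644532 / 75449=1546.01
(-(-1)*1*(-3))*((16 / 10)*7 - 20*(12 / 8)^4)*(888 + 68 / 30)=12025277 / 50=240505.54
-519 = -519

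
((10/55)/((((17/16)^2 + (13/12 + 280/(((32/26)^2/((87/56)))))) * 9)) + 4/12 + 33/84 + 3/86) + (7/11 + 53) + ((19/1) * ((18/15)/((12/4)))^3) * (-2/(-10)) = 75388796966479/1379718532500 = 54.64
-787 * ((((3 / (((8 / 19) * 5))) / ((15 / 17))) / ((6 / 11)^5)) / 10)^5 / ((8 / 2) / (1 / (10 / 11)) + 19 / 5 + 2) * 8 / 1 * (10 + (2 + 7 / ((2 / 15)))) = -18018484.82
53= 53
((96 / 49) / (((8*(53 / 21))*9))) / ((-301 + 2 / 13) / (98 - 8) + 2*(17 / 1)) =4680 / 13307399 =0.00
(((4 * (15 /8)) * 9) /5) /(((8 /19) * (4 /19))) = 9747 /64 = 152.30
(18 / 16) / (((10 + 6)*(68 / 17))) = 9 / 512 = 0.02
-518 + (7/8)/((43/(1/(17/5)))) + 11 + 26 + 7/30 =-42172327/87720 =-480.76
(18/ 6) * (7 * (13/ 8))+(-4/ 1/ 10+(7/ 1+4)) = 1789/ 40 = 44.72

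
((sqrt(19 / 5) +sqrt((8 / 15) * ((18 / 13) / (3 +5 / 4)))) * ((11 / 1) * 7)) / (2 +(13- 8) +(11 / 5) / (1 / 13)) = 308 * sqrt(3315) / 19669 +77 * sqrt(95) / 178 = 5.12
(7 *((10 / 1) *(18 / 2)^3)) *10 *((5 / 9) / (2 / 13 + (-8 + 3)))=-58500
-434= -434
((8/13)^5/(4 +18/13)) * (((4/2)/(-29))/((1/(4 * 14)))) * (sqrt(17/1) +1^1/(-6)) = 131072/12424035-262144 * sqrt(17)/4141345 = -0.25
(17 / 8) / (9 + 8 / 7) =119 / 568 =0.21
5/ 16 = 0.31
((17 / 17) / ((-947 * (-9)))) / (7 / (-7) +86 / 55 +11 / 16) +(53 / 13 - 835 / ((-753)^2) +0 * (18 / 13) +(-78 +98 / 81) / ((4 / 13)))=-245.49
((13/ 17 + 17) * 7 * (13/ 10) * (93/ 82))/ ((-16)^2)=1277913/ 1784320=0.72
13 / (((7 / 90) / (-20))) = -23400 / 7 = -3342.86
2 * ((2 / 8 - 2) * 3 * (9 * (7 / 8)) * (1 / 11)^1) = -1323 / 176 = -7.52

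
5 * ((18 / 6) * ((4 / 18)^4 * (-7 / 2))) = -280 / 2187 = -0.13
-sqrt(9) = -3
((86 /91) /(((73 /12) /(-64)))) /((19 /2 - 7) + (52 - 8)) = -44032 /205933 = -0.21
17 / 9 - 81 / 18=-47 / 18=-2.61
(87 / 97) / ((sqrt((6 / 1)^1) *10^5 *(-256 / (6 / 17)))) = -87 *sqrt(6) / 42214400000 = -0.00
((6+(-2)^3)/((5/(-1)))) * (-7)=-14/5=-2.80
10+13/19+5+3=355/19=18.68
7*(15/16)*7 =735/16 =45.94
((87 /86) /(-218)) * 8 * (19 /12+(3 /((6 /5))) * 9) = -8381 /9374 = -0.89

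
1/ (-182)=-1/ 182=-0.01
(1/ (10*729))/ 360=1/ 2624400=0.00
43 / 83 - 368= -367.48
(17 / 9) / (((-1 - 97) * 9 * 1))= -17 / 7938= -0.00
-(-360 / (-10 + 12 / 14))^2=-1550.39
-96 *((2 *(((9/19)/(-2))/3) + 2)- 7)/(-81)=-6.11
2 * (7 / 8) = 7 / 4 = 1.75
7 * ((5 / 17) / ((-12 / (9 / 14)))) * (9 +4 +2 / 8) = -795 / 544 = -1.46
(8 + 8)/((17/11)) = 176/17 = 10.35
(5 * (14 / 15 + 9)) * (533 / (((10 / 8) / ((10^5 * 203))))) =1289732080000 / 3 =429910693333.33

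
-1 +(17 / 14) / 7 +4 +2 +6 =11.17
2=2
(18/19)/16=9/152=0.06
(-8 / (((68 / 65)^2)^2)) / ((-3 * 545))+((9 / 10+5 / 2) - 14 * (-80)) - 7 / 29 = 142332505088477 / 126724742880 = 1123.16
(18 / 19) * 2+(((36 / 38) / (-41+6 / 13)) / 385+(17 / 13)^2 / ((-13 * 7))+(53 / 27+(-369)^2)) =31137500187170389 / 228675041595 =136164.84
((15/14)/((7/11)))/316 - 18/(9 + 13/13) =-277887/154840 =-1.79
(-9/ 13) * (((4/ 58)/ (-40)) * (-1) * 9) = -81/ 7540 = -0.01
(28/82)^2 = 196/1681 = 0.12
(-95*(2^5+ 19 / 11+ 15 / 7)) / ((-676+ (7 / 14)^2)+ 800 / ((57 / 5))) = 59824920 / 10631467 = 5.63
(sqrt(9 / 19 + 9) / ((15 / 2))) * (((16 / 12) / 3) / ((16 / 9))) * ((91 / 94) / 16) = 91 * sqrt(95) / 142880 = 0.01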